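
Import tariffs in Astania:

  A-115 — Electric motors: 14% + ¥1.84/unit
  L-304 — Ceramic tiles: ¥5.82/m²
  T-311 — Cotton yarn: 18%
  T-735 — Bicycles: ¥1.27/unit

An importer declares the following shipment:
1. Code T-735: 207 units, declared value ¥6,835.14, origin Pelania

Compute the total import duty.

¥262.89

Line 1 (T-735, Pelania, 207 units, ¥6,835.14):
Base rate for T-735 is ¥1.27/unit.
Duty = 207 × ¥1.27 = ¥262.89.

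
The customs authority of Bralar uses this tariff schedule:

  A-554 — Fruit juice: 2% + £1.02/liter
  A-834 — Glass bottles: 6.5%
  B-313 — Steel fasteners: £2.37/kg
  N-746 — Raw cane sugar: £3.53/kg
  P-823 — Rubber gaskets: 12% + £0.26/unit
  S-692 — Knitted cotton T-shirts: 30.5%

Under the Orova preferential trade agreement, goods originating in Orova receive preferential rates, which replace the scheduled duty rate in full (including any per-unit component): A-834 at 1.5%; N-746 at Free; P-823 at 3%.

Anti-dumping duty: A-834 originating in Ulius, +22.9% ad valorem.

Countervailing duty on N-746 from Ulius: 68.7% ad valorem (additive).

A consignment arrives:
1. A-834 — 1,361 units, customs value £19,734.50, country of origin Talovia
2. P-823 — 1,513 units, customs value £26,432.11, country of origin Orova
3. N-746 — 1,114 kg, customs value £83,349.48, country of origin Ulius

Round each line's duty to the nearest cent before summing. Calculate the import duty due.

Line 1 (A-834, Talovia, 1,361 units, £19,734.50):
Base rate for A-834 is 6.5%.
A-834 has an FTA preferential rate, but origin Talovia is not Orova; base rate stands.
The additional-duty order on A-834 targets Ulius, not Talovia; it does not apply.
Duty = £19,734.50 × 6.5% = £1,282.74.
Line 2 (P-823, Orova, 1,513 units, £26,432.11):
Base rate for P-823 is 12% + £0.26/unit.
Origin Orova qualifies under the Bralar–Orova agreement and P-823 is covered: preferential rate 3% applies instead.
Duty = £26,432.11 × 3% = £792.96.
Line 3 (N-746, Ulius, 1,114 kg, £83,349.48):
Base rate for N-746 is £3.53/kg.
N-746 has an FTA preferential rate, but origin Ulius is not Orova; base rate stands.
Additional duty on N-746 from Ulius: +68.7% ad valorem. Applied ad valorem rate = 68.7%.
Duty = £83,349.48 × 68.7% + 1,114 × £3.53 = £61,193.51.
Total = £1,282.74 + £792.96 + £61,193.51 = £63,269.21.

£63,269.21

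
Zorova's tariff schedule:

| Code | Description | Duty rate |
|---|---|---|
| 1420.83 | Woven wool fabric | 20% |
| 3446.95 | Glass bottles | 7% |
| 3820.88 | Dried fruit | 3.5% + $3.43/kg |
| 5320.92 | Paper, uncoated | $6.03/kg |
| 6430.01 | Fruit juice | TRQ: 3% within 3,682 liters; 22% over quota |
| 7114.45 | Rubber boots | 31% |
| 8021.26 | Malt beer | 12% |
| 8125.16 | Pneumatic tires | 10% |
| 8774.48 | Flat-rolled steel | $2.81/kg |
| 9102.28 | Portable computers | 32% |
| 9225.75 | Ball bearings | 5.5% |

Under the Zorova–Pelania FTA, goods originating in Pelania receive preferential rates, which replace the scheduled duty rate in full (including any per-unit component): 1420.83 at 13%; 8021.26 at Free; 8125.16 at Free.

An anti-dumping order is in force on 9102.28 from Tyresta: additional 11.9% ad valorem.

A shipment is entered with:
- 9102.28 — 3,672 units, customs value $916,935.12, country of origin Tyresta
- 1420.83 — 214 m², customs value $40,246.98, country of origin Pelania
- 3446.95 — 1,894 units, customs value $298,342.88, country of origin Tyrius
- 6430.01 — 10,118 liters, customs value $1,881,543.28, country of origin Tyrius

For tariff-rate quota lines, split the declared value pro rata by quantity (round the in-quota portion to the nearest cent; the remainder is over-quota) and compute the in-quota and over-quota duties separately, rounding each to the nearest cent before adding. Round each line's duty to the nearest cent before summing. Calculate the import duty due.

$712,496.25

Line 1 (9102.28, Tyresta, 3,672 units, $916,935.12):
Base rate for 9102.28 is 32%.
Additional duty on 9102.28 from Tyresta: +11.9%. Applied ad valorem rate: 32% + 11.9% = 43.9%.
Duty = $916,935.12 × 43.9% = $402,534.52.
Line 2 (1420.83, Pelania, 214 m², $40,246.98):
Base rate for 1420.83 is 20%.
Origin Pelania qualifies under the Zorova–Pelania agreement and 1420.83 is covered: preferential rate 13% applies instead.
Duty = $40,246.98 × 13% = $5,232.11.
Line 3 (3446.95, Tyrius, 1,894 units, $298,342.88):
Base rate for 3446.95 is 7%.
Duty = $298,342.88 × 7% = $20,884.00.
Line 4 (6430.01, Tyrius, 10,118 liters, $1,881,543.28):
Code 6430.01 is under a tariff-rate quota (threshold 3,682 liters). In-quota: 3,682 liters at 3%; over-quota: 6,436 liters at 22%.
Pro-rata value split: in-quota = $1,881,543.28 × 3,682/10,118 = $684,704.72; over-quota = $1,881,543.28 − $684,704.72 = $1,196,838.56.
In-quota duty = $684,704.72 × 3% = $20,541.14. Over-quota duty = $1,196,838.56 × 22% = $263,304.48.
Line duty = $20,541.14 + $263,304.48 = $283,845.62.
Total = $402,534.52 + $5,232.11 + $20,884.00 + $283,845.62 = $712,496.25.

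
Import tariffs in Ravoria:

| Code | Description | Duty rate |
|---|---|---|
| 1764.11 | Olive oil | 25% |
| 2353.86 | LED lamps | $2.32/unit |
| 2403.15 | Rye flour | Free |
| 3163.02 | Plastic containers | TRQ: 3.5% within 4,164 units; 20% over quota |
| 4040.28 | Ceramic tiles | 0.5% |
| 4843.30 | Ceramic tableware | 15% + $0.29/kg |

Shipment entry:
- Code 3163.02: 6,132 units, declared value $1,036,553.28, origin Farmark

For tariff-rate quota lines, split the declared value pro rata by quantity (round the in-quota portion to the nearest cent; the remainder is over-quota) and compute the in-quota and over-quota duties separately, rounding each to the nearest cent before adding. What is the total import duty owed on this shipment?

$91,170.03

Line 1 (3163.02, Farmark, 6,132 units, $1,036,553.28):
Code 3163.02 is under a tariff-rate quota (threshold 4,164 units). In-quota: 4,164 units at 3.5%; over-quota: 1,968 units at 20%.
Pro-rata value split: in-quota = $1,036,553.28 × 4,164/6,132 = $703,882.56; over-quota = $1,036,553.28 − $703,882.56 = $332,670.72.
In-quota duty = $703,882.56 × 3.5% = $24,635.89. Over-quota duty = $332,670.72 × 20% = $66,534.14.
Line duty = $24,635.89 + $66,534.14 = $91,170.03.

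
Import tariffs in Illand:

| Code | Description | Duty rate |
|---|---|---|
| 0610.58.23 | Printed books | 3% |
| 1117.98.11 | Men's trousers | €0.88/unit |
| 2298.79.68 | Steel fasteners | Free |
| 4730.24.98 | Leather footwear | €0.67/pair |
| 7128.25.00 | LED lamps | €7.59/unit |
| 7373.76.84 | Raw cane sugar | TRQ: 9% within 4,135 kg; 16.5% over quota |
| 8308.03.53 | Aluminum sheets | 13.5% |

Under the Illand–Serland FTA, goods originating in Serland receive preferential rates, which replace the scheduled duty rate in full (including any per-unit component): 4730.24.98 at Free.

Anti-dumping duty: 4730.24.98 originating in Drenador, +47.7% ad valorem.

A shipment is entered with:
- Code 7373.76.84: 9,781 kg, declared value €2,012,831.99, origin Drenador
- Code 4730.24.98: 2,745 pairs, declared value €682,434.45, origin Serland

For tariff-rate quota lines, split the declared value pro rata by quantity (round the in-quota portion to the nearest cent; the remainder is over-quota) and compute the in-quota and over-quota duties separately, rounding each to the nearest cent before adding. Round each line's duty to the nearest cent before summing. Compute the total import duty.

Line 1 (7373.76.84, Drenador, 9,781 kg, €2,012,831.99):
Code 7373.76.84 is under a tariff-rate quota (threshold 4,135 kg). In-quota: 4,135 kg at 9%; over-quota: 5,646 kg at 16.5%.
Pro-rata value split: in-quota = €2,012,831.99 × 4,135/9,781 = €850,941.65; over-quota = €2,012,831.99 − €850,941.65 = €1,161,890.34.
In-quota duty = €850,941.65 × 9% = €76,584.75. Over-quota duty = €1,161,890.34 × 16.5% = €191,711.91.
Line duty = €76,584.75 + €191,711.91 = €268,296.66.
Line 2 (4730.24.98, Serland, 2,745 pairs, €682,434.45):
Base rate for 4730.24.98 is €0.67/pair.
Origin Serland qualifies under the Illand–Serland agreement and 4730.24.98 is covered: preferential rate Free applies instead.
The additional-duty order on 4730.24.98 targets Drenador, not Serland; it does not apply.
Duty = €682,434.45 × 0% = €0.00.
Total = €268,296.66 + €0.00 = €268,296.66.

€268,296.66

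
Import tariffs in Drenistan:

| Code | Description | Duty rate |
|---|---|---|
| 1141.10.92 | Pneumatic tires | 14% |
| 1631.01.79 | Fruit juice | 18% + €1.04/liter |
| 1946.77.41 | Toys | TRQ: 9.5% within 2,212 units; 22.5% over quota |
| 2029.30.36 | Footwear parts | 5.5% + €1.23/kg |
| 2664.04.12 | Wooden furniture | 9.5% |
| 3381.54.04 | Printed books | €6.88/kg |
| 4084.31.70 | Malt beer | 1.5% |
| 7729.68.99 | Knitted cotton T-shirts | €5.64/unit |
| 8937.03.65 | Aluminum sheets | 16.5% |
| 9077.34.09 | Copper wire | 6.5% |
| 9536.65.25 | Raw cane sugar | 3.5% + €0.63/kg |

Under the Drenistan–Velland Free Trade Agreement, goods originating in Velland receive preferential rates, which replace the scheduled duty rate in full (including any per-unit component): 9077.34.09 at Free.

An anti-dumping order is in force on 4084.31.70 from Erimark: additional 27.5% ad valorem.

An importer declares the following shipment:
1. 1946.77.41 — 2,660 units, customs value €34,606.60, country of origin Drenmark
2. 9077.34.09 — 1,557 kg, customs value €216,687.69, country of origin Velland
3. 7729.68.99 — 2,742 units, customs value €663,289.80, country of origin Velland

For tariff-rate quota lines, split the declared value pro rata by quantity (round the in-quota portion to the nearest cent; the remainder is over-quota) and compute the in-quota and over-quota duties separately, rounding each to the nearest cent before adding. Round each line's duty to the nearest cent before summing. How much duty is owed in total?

€19,510.21

Line 1 (1946.77.41, Drenmark, 2,660 units, €34,606.60):
Code 1946.77.41 is under a tariff-rate quota (threshold 2,212 units). In-quota: 2,212 units at 9.5%; over-quota: 448 units at 22.5%.
Pro-rata value split: in-quota = €34,606.60 × 2,212/2,660 = €28,778.12; over-quota = €34,606.60 − €28,778.12 = €5,828.48.
In-quota duty = €28,778.12 × 9.5% = €2,733.92. Over-quota duty = €5,828.48 × 22.5% = €1,311.41.
Line duty = €2,733.92 + €1,311.41 = €4,045.33.
Line 2 (9077.34.09, Velland, 1,557 kg, €216,687.69):
Base rate for 9077.34.09 is 6.5%.
Origin Velland qualifies under the Drenistan–Velland agreement and 9077.34.09 is covered: preferential rate Free applies instead.
Duty = €216,687.69 × 0% = €0.00.
Line 3 (7729.68.99, Velland, 2,742 units, €663,289.80):
Base rate for 7729.68.99 is €5.64/unit.
Origin Velland is the FTA partner but 7729.68.99 is not on the preference list; base rate stands.
Duty = 2,742 × €5.64 = €15,464.88.
Total = €4,045.33 + €0.00 + €15,464.88 = €19,510.21.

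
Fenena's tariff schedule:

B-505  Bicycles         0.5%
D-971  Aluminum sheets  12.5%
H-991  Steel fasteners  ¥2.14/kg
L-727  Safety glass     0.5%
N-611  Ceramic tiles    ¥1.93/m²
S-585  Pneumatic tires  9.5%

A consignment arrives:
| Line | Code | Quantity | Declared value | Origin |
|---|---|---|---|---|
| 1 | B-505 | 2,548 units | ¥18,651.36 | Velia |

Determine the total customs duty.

¥93.26

Line 1 (B-505, Velia, 2,548 units, ¥18,651.36):
Base rate for B-505 is 0.5%.
Duty = ¥18,651.36 × 0.5% = ¥93.26.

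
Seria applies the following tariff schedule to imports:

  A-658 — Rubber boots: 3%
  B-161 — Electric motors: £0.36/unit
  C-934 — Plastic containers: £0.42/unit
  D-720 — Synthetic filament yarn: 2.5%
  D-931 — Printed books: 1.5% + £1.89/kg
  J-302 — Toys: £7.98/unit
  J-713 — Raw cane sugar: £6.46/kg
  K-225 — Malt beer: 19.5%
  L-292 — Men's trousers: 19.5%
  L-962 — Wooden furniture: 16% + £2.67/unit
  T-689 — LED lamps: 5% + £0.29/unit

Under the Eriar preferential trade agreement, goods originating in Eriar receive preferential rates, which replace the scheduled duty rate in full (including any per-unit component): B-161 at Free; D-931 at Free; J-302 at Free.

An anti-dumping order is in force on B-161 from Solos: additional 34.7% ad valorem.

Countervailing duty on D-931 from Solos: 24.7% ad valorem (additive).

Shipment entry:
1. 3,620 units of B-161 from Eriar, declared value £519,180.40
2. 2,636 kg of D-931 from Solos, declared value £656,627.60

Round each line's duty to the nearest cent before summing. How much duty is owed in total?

Line 1 (B-161, Eriar, 3,620 units, £519,180.40):
Base rate for B-161 is £0.36/unit.
Origin Eriar qualifies under the Seria–Eriar agreement and B-161 is covered: preferential rate Free applies instead.
The additional-duty order on B-161 targets Solos, not Eriar; it does not apply.
Duty = £519,180.40 × 0% = £0.00.
Line 2 (D-931, Solos, 2,636 kg, £656,627.60):
Base rate for D-931 is 1.5% + £1.89/kg.
D-931 has an FTA preferential rate, but origin Solos is not Eriar; base rate stands.
Additional duty on D-931 from Solos: +24.7%. Applied ad valorem rate: 1.5% + 24.7% = 26.2%.
Duty = £656,627.60 × 26.2% + 2,636 × £1.89 = £177,018.47.
Total = £0.00 + £177,018.47 = £177,018.47.

£177,018.47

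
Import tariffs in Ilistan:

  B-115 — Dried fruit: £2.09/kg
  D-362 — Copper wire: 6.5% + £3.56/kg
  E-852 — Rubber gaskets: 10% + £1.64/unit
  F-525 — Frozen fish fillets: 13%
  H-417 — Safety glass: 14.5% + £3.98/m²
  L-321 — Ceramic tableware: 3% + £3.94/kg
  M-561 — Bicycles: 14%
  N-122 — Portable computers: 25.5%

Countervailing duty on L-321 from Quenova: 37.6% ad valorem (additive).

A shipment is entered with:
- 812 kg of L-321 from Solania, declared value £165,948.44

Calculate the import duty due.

£8,177.73

Line 1 (L-321, Solania, 812 kg, £165,948.44):
Base rate for L-321 is 3% + £3.94/kg.
The additional-duty order on L-321 targets Quenova, not Solania; it does not apply.
Duty = £165,948.44 × 3% + 812 × £3.94 = £8,177.73.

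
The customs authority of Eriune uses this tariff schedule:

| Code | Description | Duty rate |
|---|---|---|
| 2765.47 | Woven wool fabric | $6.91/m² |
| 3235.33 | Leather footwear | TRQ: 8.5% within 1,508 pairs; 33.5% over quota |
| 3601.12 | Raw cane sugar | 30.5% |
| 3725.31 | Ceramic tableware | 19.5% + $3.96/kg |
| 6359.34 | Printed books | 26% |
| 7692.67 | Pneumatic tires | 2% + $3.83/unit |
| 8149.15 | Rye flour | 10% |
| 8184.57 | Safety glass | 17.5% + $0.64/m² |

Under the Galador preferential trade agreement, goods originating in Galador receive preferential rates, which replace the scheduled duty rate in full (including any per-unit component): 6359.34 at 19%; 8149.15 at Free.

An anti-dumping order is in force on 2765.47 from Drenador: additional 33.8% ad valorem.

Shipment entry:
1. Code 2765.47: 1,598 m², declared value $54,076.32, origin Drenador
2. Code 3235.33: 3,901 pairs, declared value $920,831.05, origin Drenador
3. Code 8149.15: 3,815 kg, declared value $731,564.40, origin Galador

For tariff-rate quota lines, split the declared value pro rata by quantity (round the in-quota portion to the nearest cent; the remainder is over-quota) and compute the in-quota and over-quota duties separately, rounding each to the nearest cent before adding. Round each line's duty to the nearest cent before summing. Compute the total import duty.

$248,807.53

Line 1 (2765.47, Drenador, 1,598 m², $54,076.32):
Base rate for 2765.47 is $6.91/m².
Additional duty on 2765.47 from Drenador: +33.8% ad valorem. Applied ad valorem rate = 33.8%.
Duty = $54,076.32 × 33.8% + 1,598 × $6.91 = $29,319.98.
Line 2 (3235.33, Drenador, 3,901 pairs, $920,831.05):
Code 3235.33 is under a tariff-rate quota (threshold 1,508 pairs). In-quota: 1,508 pairs at 8.5%; over-quota: 2,393 pairs at 33.5%.
Pro-rata value split: in-quota = $920,831.05 × 1,508/3,901 = $355,963.40; over-quota = $920,831.05 − $355,963.40 = $564,867.65.
In-quota duty = $355,963.40 × 8.5% = $30,256.89. Over-quota duty = $564,867.65 × 33.5% = $189,230.66.
Line duty = $30,256.89 + $189,230.66 = $219,487.55.
Line 3 (8149.15, Galador, 3,815 kg, $731,564.40):
Base rate for 8149.15 is 10%.
Origin Galador qualifies under the Eriune–Galador agreement and 8149.15 is covered: preferential rate Free applies instead.
Duty = $731,564.40 × 0% = $0.00.
Total = $29,319.98 + $219,487.55 + $0.00 = $248,807.53.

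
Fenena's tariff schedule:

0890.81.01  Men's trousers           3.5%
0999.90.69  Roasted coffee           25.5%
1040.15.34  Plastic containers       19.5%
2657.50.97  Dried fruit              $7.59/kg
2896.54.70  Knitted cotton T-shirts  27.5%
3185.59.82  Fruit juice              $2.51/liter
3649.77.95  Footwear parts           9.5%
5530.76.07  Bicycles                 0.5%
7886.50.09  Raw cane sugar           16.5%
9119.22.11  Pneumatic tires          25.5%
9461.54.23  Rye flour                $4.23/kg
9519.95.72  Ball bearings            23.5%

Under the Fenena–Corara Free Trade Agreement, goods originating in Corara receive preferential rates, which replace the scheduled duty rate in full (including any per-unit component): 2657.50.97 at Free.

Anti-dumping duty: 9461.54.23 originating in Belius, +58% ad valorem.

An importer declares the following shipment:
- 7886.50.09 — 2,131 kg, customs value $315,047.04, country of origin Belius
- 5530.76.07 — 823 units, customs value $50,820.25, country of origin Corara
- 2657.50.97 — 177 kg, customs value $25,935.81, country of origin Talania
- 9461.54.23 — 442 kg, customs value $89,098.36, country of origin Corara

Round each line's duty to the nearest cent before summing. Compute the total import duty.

$55,449.95

Line 1 (7886.50.09, Belius, 2,131 kg, $315,047.04):
Base rate for 7886.50.09 is 16.5%.
Duty = $315,047.04 × 16.5% = $51,982.76.
Line 2 (5530.76.07, Corara, 823 units, $50,820.25):
Base rate for 5530.76.07 is 0.5%.
Origin Corara is the FTA partner but 5530.76.07 is not on the preference list; base rate stands.
Duty = $50,820.25 × 0.5% = $254.10.
Line 3 (2657.50.97, Talania, 177 kg, $25,935.81):
Base rate for 2657.50.97 is $7.59/kg.
2657.50.97 has an FTA preferential rate, but origin Talania is not Corara; base rate stands.
Duty = 177 × $7.59 = $1,343.43.
Line 4 (9461.54.23, Corara, 442 kg, $89,098.36):
Base rate for 9461.54.23 is $4.23/kg.
Origin Corara is the FTA partner but 9461.54.23 is not on the preference list; base rate stands.
The additional-duty order on 9461.54.23 targets Belius, not Corara; it does not apply.
Duty = 442 × $4.23 = $1,869.66.
Total = $51,982.76 + $254.10 + $1,343.43 + $1,869.66 = $55,449.95.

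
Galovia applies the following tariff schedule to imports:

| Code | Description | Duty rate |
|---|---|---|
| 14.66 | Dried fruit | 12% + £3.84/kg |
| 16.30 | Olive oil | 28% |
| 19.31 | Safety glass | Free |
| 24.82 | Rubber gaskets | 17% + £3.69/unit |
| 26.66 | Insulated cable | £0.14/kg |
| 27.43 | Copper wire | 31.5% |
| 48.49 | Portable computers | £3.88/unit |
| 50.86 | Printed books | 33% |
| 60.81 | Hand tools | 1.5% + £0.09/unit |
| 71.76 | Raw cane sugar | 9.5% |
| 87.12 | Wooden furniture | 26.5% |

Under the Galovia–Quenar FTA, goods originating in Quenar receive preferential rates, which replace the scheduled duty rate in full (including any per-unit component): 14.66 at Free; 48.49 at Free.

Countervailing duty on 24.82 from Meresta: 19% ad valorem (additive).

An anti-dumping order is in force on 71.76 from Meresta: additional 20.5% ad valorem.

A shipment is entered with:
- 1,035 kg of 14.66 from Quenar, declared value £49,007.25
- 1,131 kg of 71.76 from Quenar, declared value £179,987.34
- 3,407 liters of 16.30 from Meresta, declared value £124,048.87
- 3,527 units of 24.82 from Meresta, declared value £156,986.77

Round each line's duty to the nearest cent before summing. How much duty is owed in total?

Line 1 (14.66, Quenar, 1,035 kg, £49,007.25):
Base rate for 14.66 is 12% + £3.84/kg.
Origin Quenar qualifies under the Galovia–Quenar agreement and 14.66 is covered: preferential rate Free applies instead.
Duty = £49,007.25 × 0% = £0.00.
Line 2 (71.76, Quenar, 1,131 kg, £179,987.34):
Base rate for 71.76 is 9.5%.
Origin Quenar is the FTA partner but 71.76 is not on the preference list; base rate stands.
The additional-duty order on 71.76 targets Meresta, not Quenar; it does not apply.
Duty = £179,987.34 × 9.5% = £17,098.80.
Line 3 (16.30, Meresta, 3,407 liters, £124,048.87):
Base rate for 16.30 is 28%.
Duty = £124,048.87 × 28% = £34,733.68.
Line 4 (24.82, Meresta, 3,527 units, £156,986.77):
Base rate for 24.82 is 17% + £3.69/unit.
Additional duty on 24.82 from Meresta: +19%. Applied ad valorem rate: 17% + 19% = 36%.
Duty = £156,986.77 × 36% + 3,527 × £3.69 = £69,529.87.
Total = £0.00 + £17,098.80 + £34,733.68 + £69,529.87 = £121,362.35.

£121,362.35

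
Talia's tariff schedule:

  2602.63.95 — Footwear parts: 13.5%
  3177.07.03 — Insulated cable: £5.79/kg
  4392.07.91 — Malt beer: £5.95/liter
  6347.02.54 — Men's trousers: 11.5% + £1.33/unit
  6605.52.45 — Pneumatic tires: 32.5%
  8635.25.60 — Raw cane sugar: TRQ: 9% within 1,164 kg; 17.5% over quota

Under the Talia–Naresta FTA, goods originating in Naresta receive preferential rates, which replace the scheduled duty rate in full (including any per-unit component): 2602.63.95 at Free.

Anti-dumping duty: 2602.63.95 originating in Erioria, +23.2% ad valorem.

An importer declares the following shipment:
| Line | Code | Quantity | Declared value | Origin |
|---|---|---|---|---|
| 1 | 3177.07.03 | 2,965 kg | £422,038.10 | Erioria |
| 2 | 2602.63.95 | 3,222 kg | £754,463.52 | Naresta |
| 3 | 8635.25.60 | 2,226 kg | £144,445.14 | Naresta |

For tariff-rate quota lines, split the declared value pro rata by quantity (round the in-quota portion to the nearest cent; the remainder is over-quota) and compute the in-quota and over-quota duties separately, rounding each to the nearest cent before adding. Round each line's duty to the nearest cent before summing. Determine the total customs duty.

£36,025.04

Line 1 (3177.07.03, Erioria, 2,965 kg, £422,038.10):
Base rate for 3177.07.03 is £5.79/kg.
Duty = 2,965 × £5.79 = £17,167.35.
Line 2 (2602.63.95, Naresta, 3,222 kg, £754,463.52):
Base rate for 2602.63.95 is 13.5%.
Origin Naresta qualifies under the Talia–Naresta agreement and 2602.63.95 is covered: preferential rate Free applies instead.
The additional-duty order on 2602.63.95 targets Erioria, not Naresta; it does not apply.
Duty = £754,463.52 × 0% = £0.00.
Line 3 (8635.25.60, Naresta, 2,226 kg, £144,445.14):
Code 8635.25.60 is under a tariff-rate quota (threshold 1,164 kg). In-quota: 1,164 kg at 9%; over-quota: 1,062 kg at 17.5%.
Pro-rata value split: in-quota = £144,445.14 × 1,164/2,226 = £75,531.96; over-quota = £144,445.14 − £75,531.96 = £68,913.18.
In-quota duty = £75,531.96 × 9% = £6,797.88. Over-quota duty = £68,913.18 × 17.5% = £12,059.81.
Line duty = £6,797.88 + £12,059.81 = £18,857.69.
Total = £17,167.35 + £0.00 + £18,857.69 = £36,025.04.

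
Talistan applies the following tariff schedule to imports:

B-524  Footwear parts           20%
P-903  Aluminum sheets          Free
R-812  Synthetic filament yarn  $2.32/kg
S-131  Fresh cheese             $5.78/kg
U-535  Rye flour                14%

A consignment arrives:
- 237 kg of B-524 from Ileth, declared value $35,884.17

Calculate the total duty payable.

$7,176.83

Line 1 (B-524, Ileth, 237 kg, $35,884.17):
Base rate for B-524 is 20%.
Duty = $35,884.17 × 20% = $7,176.83.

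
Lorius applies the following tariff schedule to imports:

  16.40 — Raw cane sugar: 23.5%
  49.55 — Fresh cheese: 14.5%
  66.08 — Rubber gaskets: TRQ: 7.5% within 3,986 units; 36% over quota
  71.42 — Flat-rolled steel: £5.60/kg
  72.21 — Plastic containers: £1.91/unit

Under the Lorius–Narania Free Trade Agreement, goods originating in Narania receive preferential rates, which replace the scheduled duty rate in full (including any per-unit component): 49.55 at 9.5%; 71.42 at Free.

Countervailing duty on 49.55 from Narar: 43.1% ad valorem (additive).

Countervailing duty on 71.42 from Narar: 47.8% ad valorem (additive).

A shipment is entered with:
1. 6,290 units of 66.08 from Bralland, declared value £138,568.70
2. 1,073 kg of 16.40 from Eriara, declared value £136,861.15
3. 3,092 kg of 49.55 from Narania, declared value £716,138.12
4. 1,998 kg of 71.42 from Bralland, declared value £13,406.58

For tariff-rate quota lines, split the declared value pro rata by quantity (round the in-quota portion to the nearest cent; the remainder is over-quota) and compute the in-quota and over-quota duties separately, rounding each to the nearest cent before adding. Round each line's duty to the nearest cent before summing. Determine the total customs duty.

£136,242.72

Line 1 (66.08, Bralland, 6,290 units, £138,568.70):
Code 66.08 is under a tariff-rate quota (threshold 3,986 units). In-quota: 3,986 units at 7.5%; over-quota: 2,304 units at 36%.
Pro-rata value split: in-quota = £138,568.70 × 3,986/6,290 = £87,811.58; over-quota = £138,568.70 − £87,811.58 = £50,757.12.
In-quota duty = £87,811.58 × 7.5% = £6,585.87. Over-quota duty = £50,757.12 × 36% = £18,272.56.
Line duty = £6,585.87 + £18,272.56 = £24,858.43.
Line 2 (16.40, Eriara, 1,073 kg, £136,861.15):
Base rate for 16.40 is 23.5%.
Duty = £136,861.15 × 23.5% = £32,162.37.
Line 3 (49.55, Narania, 3,092 kg, £716,138.12):
Base rate for 49.55 is 14.5%.
Origin Narania qualifies under the Lorius–Narania agreement and 49.55 is covered: preferential rate 9.5% applies instead.
The additional-duty order on 49.55 targets Narar, not Narania; it does not apply.
Duty = £716,138.12 × 9.5% = £68,033.12.
Line 4 (71.42, Bralland, 1,998 kg, £13,406.58):
Base rate for 71.42 is £5.60/kg.
71.42 has an FTA preferential rate, but origin Bralland is not Narania; base rate stands.
The additional-duty order on 71.42 targets Narar, not Bralland; it does not apply.
Duty = 1,998 × £5.60 = £11,188.80.
Total = £24,858.43 + £32,162.37 + £68,033.12 + £11,188.80 = £136,242.72.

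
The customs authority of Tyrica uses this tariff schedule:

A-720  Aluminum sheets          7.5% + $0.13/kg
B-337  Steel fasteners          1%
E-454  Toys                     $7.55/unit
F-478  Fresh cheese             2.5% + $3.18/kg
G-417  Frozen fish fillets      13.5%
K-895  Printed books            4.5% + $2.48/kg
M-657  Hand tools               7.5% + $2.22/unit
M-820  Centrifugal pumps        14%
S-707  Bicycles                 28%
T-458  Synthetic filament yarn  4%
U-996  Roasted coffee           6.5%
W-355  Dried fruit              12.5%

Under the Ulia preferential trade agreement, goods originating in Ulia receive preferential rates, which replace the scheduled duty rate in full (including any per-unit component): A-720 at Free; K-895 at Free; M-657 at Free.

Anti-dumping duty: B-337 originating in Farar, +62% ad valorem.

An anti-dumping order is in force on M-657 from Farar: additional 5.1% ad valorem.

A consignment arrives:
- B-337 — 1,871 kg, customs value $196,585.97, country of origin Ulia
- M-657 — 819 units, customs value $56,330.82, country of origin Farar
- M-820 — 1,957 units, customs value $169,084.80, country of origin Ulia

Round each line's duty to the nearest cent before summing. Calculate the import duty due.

Line 1 (B-337, Ulia, 1,871 kg, $196,585.97):
Base rate for B-337 is 1%.
Origin Ulia is the FTA partner but B-337 is not on the preference list; base rate stands.
The additional-duty order on B-337 targets Farar, not Ulia; it does not apply.
Duty = $196,585.97 × 1% = $1,965.86.
Line 2 (M-657, Farar, 819 units, $56,330.82):
Base rate for M-657 is 7.5% + $2.22/unit.
M-657 has an FTA preferential rate, but origin Farar is not Ulia; base rate stands.
Additional duty on M-657 from Farar: +5.1%. Applied ad valorem rate: 7.5% + 5.1% = 12.6%.
Duty = $56,330.82 × 12.6% + 819 × $2.22 = $8,915.86.
Line 3 (M-820, Ulia, 1,957 units, $169,084.80):
Base rate for M-820 is 14%.
Origin Ulia is the FTA partner but M-820 is not on the preference list; base rate stands.
Duty = $169,084.80 × 14% = $23,671.87.
Total = $1,965.86 + $8,915.86 + $23,671.87 = $34,553.59.

$34,553.59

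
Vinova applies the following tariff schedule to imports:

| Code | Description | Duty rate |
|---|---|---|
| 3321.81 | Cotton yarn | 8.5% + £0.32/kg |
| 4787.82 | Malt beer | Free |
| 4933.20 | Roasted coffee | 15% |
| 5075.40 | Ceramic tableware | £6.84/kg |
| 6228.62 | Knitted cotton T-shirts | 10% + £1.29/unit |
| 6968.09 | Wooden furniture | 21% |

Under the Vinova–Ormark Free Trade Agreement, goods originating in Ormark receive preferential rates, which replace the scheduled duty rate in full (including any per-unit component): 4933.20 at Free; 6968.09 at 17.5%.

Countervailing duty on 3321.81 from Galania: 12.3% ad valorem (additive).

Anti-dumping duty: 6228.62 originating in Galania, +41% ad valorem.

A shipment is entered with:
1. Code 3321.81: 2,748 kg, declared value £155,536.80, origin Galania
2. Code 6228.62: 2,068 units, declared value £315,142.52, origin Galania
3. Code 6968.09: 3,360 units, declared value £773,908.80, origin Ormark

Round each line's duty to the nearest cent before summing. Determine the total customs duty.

Line 1 (3321.81, Galania, 2,748 kg, £155,536.80):
Base rate for 3321.81 is 8.5% + £0.32/kg.
Additional duty on 3321.81 from Galania: +12.3%. Applied ad valorem rate: 8.5% + 12.3% = 20.8%.
Duty = £155,536.80 × 20.8% + 2,748 × £0.32 = £33,231.01.
Line 2 (6228.62, Galania, 2,068 units, £315,142.52):
Base rate for 6228.62 is 10% + £1.29/unit.
Additional duty on 6228.62 from Galania: +41%. Applied ad valorem rate: 10% + 41% = 51%.
Duty = £315,142.52 × 51% + 2,068 × £1.29 = £163,390.41.
Line 3 (6968.09, Ormark, 3,360 units, £773,908.80):
Base rate for 6968.09 is 21%.
Origin Ormark qualifies under the Vinova–Ormark agreement and 6968.09 is covered: preferential rate 17.5% applies instead.
Duty = £773,908.80 × 17.5% = £135,434.04.
Total = £33,231.01 + £163,390.41 + £135,434.04 = £332,055.46.

£332,055.46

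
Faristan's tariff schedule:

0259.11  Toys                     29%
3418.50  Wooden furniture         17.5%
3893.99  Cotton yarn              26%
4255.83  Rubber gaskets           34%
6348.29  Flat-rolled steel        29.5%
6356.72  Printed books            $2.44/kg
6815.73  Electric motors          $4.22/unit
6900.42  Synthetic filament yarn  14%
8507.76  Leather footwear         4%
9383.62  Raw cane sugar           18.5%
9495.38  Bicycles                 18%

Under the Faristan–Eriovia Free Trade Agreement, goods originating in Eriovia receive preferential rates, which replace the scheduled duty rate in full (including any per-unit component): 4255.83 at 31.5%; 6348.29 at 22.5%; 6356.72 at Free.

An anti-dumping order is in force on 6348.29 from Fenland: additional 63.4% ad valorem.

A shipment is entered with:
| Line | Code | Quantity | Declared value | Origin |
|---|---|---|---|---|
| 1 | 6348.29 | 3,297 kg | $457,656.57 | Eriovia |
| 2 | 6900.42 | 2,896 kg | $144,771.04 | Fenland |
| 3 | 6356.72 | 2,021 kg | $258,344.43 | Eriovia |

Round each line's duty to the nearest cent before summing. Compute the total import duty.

Line 1 (6348.29, Eriovia, 3,297 kg, $457,656.57):
Base rate for 6348.29 is 29.5%.
Origin Eriovia qualifies under the Faristan–Eriovia agreement and 6348.29 is covered: preferential rate 22.5% applies instead.
The additional-duty order on 6348.29 targets Fenland, not Eriovia; it does not apply.
Duty = $457,656.57 × 22.5% = $102,972.73.
Line 2 (6900.42, Fenland, 2,896 kg, $144,771.04):
Base rate for 6900.42 is 14%.
Duty = $144,771.04 × 14% = $20,267.95.
Line 3 (6356.72, Eriovia, 2,021 kg, $258,344.43):
Base rate for 6356.72 is $2.44/kg.
Origin Eriovia qualifies under the Faristan–Eriovia agreement and 6356.72 is covered: preferential rate Free applies instead.
Duty = $258,344.43 × 0% = $0.00.
Total = $102,972.73 + $20,267.95 + $0.00 = $123,240.68.

$123,240.68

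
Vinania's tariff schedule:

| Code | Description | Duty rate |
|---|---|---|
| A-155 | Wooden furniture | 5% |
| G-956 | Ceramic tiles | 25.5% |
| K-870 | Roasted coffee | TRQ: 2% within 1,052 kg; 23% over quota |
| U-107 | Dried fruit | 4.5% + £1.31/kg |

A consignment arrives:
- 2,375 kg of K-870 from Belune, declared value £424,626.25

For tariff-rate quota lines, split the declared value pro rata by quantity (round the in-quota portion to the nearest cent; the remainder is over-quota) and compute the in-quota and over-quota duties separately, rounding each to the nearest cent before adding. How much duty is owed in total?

£58,165.75

Line 1 (K-870, Belune, 2,375 kg, £424,626.25):
Code K-870 is under a tariff-rate quota (threshold 1,052 kg). In-quota: 1,052 kg at 2%; over-quota: 1,323 kg at 23%.
Pro-rata value split: in-quota = £424,626.25 × 1,052/2,375 = £188,087.08; over-quota = £424,626.25 − £188,087.08 = £236,539.17.
In-quota duty = £188,087.08 × 2% = £3,761.74. Over-quota duty = £236,539.17 × 23% = £54,404.01.
Line duty = £3,761.74 + £54,404.01 = £58,165.75.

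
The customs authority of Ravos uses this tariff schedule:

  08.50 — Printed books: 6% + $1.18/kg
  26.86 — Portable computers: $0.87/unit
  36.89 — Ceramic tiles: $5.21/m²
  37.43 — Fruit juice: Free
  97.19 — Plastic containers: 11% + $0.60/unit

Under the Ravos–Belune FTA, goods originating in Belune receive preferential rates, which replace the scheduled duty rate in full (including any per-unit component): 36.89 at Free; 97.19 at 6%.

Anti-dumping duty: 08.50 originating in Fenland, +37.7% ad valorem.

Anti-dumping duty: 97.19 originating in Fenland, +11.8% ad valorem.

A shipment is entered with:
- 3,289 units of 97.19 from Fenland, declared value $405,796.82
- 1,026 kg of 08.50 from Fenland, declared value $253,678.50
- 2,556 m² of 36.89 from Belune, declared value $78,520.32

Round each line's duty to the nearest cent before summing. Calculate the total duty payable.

Line 1 (97.19, Fenland, 3,289 units, $405,796.82):
Base rate for 97.19 is 11% + $0.60/unit.
97.19 has an FTA preferential rate, but origin Fenland is not Belune; base rate stands.
Additional duty on 97.19 from Fenland: +11.8%. Applied ad valorem rate: 11% + 11.8% = 22.8%.
Duty = $405,796.82 × 22.8% + 3,289 × $0.60 = $94,495.07.
Line 2 (08.50, Fenland, 1,026 kg, $253,678.50):
Base rate for 08.50 is 6% + $1.18/kg.
Additional duty on 08.50 from Fenland: +37.7%. Applied ad valorem rate: 6% + 37.7% = 43.7%.
Duty = $253,678.50 × 43.7% + 1,026 × $1.18 = $112,068.18.
Line 3 (36.89, Belune, 2,556 m², $78,520.32):
Base rate for 36.89 is $5.21/m².
Origin Belune qualifies under the Ravos–Belune agreement and 36.89 is covered: preferential rate Free applies instead.
Duty = $78,520.32 × 0% = $0.00.
Total = $94,495.07 + $112,068.18 + $0.00 = $206,563.25.

$206,563.25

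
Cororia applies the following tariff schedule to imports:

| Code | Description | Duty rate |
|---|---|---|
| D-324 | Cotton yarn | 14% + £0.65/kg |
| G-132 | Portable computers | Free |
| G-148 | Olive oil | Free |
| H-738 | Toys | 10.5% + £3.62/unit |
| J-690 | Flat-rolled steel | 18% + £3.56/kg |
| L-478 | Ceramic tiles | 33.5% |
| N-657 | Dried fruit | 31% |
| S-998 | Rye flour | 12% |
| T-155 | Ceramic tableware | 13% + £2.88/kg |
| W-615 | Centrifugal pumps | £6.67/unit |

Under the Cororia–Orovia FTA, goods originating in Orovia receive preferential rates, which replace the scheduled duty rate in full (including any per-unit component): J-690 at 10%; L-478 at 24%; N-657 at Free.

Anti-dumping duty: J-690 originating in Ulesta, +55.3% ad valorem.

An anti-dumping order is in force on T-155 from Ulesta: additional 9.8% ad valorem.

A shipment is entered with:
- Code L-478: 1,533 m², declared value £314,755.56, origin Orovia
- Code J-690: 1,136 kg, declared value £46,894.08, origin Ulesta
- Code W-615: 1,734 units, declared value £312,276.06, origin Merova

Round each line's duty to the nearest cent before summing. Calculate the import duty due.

Line 1 (L-478, Orovia, 1,533 m², £314,755.56):
Base rate for L-478 is 33.5%.
Origin Orovia qualifies under the Cororia–Orovia agreement and L-478 is covered: preferential rate 24% applies instead.
Duty = £314,755.56 × 24% = £75,541.33.
Line 2 (J-690, Ulesta, 1,136 kg, £46,894.08):
Base rate for J-690 is 18% + £3.56/kg.
J-690 has an FTA preferential rate, but origin Ulesta is not Orovia; base rate stands.
Additional duty on J-690 from Ulesta: +55.3%. Applied ad valorem rate: 18% + 55.3% = 73.3%.
Duty = £46,894.08 × 73.3% + 1,136 × £3.56 = £38,417.52.
Line 3 (W-615, Merova, 1,734 units, £312,276.06):
Base rate for W-615 is £6.67/unit.
Duty = 1,734 × £6.67 = £11,565.78.
Total = £75,541.33 + £38,417.52 + £11,565.78 = £125,524.63.

£125,524.63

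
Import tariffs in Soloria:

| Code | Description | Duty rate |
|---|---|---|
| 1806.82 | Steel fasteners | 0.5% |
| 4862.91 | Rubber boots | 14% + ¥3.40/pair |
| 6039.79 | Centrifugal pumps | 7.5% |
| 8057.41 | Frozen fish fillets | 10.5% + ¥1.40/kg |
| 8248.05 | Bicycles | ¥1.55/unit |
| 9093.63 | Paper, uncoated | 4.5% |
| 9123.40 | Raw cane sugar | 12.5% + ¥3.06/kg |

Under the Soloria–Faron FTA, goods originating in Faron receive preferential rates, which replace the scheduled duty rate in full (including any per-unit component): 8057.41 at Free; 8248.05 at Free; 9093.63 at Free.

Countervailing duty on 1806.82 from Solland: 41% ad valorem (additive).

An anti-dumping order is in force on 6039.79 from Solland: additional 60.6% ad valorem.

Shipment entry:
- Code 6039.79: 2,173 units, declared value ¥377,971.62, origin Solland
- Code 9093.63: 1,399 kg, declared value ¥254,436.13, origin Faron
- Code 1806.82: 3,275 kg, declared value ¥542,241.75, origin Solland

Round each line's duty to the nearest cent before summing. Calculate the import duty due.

¥482,429.00

Line 1 (6039.79, Solland, 2,173 units, ¥377,971.62):
Base rate for 6039.79 is 7.5%.
Additional duty on 6039.79 from Solland: +60.6%. Applied ad valorem rate: 7.5% + 60.6% = 68.1%.
Duty = ¥377,971.62 × 68.1% = ¥257,398.67.
Line 2 (9093.63, Faron, 1,399 kg, ¥254,436.13):
Base rate for 9093.63 is 4.5%.
Origin Faron qualifies under the Soloria–Faron agreement and 9093.63 is covered: preferential rate Free applies instead.
Duty = ¥254,436.13 × 0% = ¥0.00.
Line 3 (1806.82, Solland, 3,275 kg, ¥542,241.75):
Base rate for 1806.82 is 0.5%.
Additional duty on 1806.82 from Solland: +41%. Applied ad valorem rate: 0.5% + 41% = 41.5%.
Duty = ¥542,241.75 × 41.5% = ¥225,030.33.
Total = ¥257,398.67 + ¥0.00 + ¥225,030.33 = ¥482,429.00.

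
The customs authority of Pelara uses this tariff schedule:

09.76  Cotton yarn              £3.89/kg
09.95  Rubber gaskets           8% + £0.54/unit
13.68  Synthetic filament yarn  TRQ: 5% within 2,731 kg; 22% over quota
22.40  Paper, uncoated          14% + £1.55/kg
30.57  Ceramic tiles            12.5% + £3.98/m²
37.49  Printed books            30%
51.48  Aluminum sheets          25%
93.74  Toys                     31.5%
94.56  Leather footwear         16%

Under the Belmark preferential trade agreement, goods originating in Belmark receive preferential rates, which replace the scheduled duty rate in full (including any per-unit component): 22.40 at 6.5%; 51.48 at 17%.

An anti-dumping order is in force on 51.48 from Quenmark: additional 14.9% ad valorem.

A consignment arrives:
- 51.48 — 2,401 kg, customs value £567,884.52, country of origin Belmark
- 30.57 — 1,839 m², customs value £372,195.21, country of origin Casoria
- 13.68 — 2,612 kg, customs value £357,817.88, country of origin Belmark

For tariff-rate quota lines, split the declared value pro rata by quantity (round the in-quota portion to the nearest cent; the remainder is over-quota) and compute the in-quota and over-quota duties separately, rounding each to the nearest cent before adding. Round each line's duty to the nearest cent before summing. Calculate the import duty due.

£168,274.88

Line 1 (51.48, Belmark, 2,401 kg, £567,884.52):
Base rate for 51.48 is 25%.
Origin Belmark qualifies under the Pelara–Belmark agreement and 51.48 is covered: preferential rate 17% applies instead.
The additional-duty order on 51.48 targets Quenmark, not Belmark; it does not apply.
Duty = £567,884.52 × 17% = £96,540.37.
Line 2 (30.57, Casoria, 1,839 m², £372,195.21):
Base rate for 30.57 is 12.5% + £3.98/m².
Duty = £372,195.21 × 12.5% + 1,839 × £3.98 = £53,843.62.
Line 3 (13.68, Belmark, 2,612 kg, £357,817.88):
Code 13.68 is under a tariff-rate quota (threshold 2,731 kg). Quantity 2,612 kg is within the quota, so the in-quota rate 5% applies to the full value.
Duty = £357,817.88 × 5% = £17,890.89.
Total = £96,540.37 + £53,843.62 + £17,890.89 = £168,274.88.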